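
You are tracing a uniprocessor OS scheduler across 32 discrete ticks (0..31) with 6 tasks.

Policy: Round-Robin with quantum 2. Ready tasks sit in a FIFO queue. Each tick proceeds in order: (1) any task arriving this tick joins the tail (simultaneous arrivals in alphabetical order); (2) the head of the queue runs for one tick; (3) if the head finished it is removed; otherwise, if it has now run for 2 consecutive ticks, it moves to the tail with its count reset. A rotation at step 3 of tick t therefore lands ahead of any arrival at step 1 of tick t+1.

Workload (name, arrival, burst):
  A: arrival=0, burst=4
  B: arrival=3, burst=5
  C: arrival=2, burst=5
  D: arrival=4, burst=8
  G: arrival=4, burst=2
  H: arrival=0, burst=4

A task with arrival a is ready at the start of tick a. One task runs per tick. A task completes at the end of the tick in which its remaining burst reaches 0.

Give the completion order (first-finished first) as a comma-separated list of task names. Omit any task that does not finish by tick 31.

completion order = A, H, G, C, B, D

t=0: queue=[A,H] q_used=0 → run A
t=1: queue=[A,H] q_used=1 → run A
t=2: queue=[H,A,C] q_used=0 → run H
t=3: queue=[H,A,C,B] q_used=1 → run H
t=4: queue=[A,C,B,H,D,G] q_used=0 → run A
t=5: queue=[A,C,B,H,D,G] q_used=1 → run A
t=6: queue=[C,B,H,D,G] q_used=0 → run C
t=7: queue=[C,B,H,D,G] q_used=1 → run C
t=8: queue=[B,H,D,G,C] q_used=0 → run B
t=9: queue=[B,H,D,G,C] q_used=1 → run B
t=10: queue=[H,D,G,C,B] q_used=0 → run H
t=11: queue=[H,D,G,C,B] q_used=1 → run H
t=12: queue=[D,G,C,B] q_used=0 → run D
t=13: queue=[D,G,C,B] q_used=1 → run D
t=14: queue=[G,C,B,D] q_used=0 → run G
t=15: queue=[G,C,B,D] q_used=1 → run G
t=16: queue=[C,B,D] q_used=0 → run C
t=17: queue=[C,B,D] q_used=1 → run C
t=18: queue=[B,D,C] q_used=0 → run B
t=19: queue=[B,D,C] q_used=1 → run B
t=20: queue=[D,C,B] q_used=0 → run D
t=21: queue=[D,C,B] q_used=1 → run D
t=22: queue=[C,B,D] q_used=0 → run C
t=23: queue=[B,D] q_used=0 → run B
t=24: queue=[D] q_used=0 → run D
t=25: queue=[D] q_used=1 → run D
t=26: queue=[D] q_used=0 → run D
t=27: queue=[D] q_used=1 → run D
t=28: (idle)
t=29: (idle)
t=30: (idle)
t=31: (idle)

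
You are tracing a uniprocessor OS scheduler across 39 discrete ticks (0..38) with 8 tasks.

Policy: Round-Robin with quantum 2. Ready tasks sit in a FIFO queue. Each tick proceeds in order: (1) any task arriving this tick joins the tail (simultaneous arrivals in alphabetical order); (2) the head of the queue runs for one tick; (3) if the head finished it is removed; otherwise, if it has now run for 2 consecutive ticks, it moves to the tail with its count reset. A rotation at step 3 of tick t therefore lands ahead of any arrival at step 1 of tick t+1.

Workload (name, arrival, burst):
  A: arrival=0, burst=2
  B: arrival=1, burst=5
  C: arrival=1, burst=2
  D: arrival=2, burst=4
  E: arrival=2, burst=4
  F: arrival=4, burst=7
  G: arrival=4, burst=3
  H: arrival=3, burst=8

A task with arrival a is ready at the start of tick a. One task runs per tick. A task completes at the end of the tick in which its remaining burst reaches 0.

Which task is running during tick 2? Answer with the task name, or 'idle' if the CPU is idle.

t=0: queue=[A] q_used=0 → run A
t=1: queue=[A,B,C] q_used=1 → run A
t=2: queue=[B,C,D,E] q_used=0 → run B
t=3: queue=[B,C,D,E,H] q_used=1 → run B
t=4: queue=[C,D,E,H,B,F,G] q_used=0 → run C
t=5: queue=[C,D,E,H,B,F,G] q_used=1 → run C
t=6: queue=[D,E,H,B,F,G] q_used=0 → run D
t=7: queue=[D,E,H,B,F,G] q_used=1 → run D
t=8: queue=[E,H,B,F,G,D] q_used=0 → run E
t=9: queue=[E,H,B,F,G,D] q_used=1 → run E
t=10: queue=[H,B,F,G,D,E] q_used=0 → run H
t=11: queue=[H,B,F,G,D,E] q_used=1 → run H
t=12: queue=[B,F,G,D,E,H] q_used=0 → run B
t=13: queue=[B,F,G,D,E,H] q_used=1 → run B
t=14: queue=[F,G,D,E,H,B] q_used=0 → run F
t=15: queue=[F,G,D,E,H,B] q_used=1 → run F
t=16: queue=[G,D,E,H,B,F] q_used=0 → run G
t=17: queue=[G,D,E,H,B,F] q_used=1 → run G
t=18: queue=[D,E,H,B,F,G] q_used=0 → run D
t=19: queue=[D,E,H,B,F,G] q_used=1 → run D
t=20: queue=[E,H,B,F,G] q_used=0 → run E
t=21: queue=[E,H,B,F,G] q_used=1 → run E
t=22: queue=[H,B,F,G] q_used=0 → run H
t=23: queue=[H,B,F,G] q_used=1 → run H
t=24: queue=[B,F,G,H] q_used=0 → run B
t=25: queue=[F,G,H] q_used=0 → run F
t=26: queue=[F,G,H] q_used=1 → run F
t=27: queue=[G,H,F] q_used=0 → run G
t=28: queue=[H,F] q_used=0 → run H
t=29: queue=[H,F] q_used=1 → run H
t=30: queue=[F,H] q_used=0 → run F
t=31: queue=[F,H] q_used=1 → run F
t=32: queue=[H,F] q_used=0 → run H
t=33: queue=[H,F] q_used=1 → run H
t=34: queue=[F] q_used=0 → run F
t=35: (idle)
t=36: (idle)
t=37: (idle)
t=38: (idle)

running at tick 2 = B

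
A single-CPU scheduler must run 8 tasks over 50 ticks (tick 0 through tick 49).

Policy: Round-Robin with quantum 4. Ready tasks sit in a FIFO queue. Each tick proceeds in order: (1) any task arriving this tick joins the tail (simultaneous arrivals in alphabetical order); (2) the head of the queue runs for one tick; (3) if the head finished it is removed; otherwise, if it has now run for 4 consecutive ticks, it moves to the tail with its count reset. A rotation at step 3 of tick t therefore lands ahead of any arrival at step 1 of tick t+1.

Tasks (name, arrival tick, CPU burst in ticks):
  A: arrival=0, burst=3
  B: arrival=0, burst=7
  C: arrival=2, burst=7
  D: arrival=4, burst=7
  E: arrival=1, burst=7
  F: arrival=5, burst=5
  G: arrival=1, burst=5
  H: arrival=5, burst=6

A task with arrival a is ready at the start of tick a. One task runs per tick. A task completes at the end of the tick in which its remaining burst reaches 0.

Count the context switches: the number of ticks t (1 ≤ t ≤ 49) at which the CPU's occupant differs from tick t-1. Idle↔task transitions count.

t=0: queue=[A,B] q_used=0 → run A
t=1: queue=[A,B,E,G] q_used=1 → run A
t=2: queue=[A,B,E,G,C] q_used=2 → run A
t=3: queue=[B,E,G,C] q_used=0 → run B
t=4: queue=[B,E,G,C,D] q_used=1 → run B
t=5: queue=[B,E,G,C,D,F,H] q_used=2 → run B
t=6: queue=[B,E,G,C,D,F,H] q_used=3 → run B
t=7: queue=[E,G,C,D,F,H,B] q_used=0 → run E
t=8: queue=[E,G,C,D,F,H,B] q_used=1 → run E
t=9: queue=[E,G,C,D,F,H,B] q_used=2 → run E
t=10: queue=[E,G,C,D,F,H,B] q_used=3 → run E
t=11: queue=[G,C,D,F,H,B,E] q_used=0 → run G
t=12: queue=[G,C,D,F,H,B,E] q_used=1 → run G
t=13: queue=[G,C,D,F,H,B,E] q_used=2 → run G
t=14: queue=[G,C,D,F,H,B,E] q_used=3 → run G
t=15: queue=[C,D,F,H,B,E,G] q_used=0 → run C
t=16: queue=[C,D,F,H,B,E,G] q_used=1 → run C
t=17: queue=[C,D,F,H,B,E,G] q_used=2 → run C
t=18: queue=[C,D,F,H,B,E,G] q_used=3 → run C
t=19: queue=[D,F,H,B,E,G,C] q_used=0 → run D
t=20: queue=[D,F,H,B,E,G,C] q_used=1 → run D
t=21: queue=[D,F,H,B,E,G,C] q_used=2 → run D
t=22: queue=[D,F,H,B,E,G,C] q_used=3 → run D
t=23: queue=[F,H,B,E,G,C,D] q_used=0 → run F
t=24: queue=[F,H,B,E,G,C,D] q_used=1 → run F
t=25: queue=[F,H,B,E,G,C,D] q_used=2 → run F
t=26: queue=[F,H,B,E,G,C,D] q_used=3 → run F
t=27: queue=[H,B,E,G,C,D,F] q_used=0 → run H
t=28: queue=[H,B,E,G,C,D,F] q_used=1 → run H
t=29: queue=[H,B,E,G,C,D,F] q_used=2 → run H
t=30: queue=[H,B,E,G,C,D,F] q_used=3 → run H
t=31: queue=[B,E,G,C,D,F,H] q_used=0 → run B
t=32: queue=[B,E,G,C,D,F,H] q_used=1 → run B
t=33: queue=[B,E,G,C,D,F,H] q_used=2 → run B
t=34: queue=[E,G,C,D,F,H] q_used=0 → run E
t=35: queue=[E,G,C,D,F,H] q_used=1 → run E
t=36: queue=[E,G,C,D,F,H] q_used=2 → run E
t=37: queue=[G,C,D,F,H] q_used=0 → run G
t=38: queue=[C,D,F,H] q_used=0 → run C
t=39: queue=[C,D,F,H] q_used=1 → run C
t=40: queue=[C,D,F,H] q_used=2 → run C
t=41: queue=[D,F,H] q_used=0 → run D
t=42: queue=[D,F,H] q_used=1 → run D
t=43: queue=[D,F,H] q_used=2 → run D
t=44: queue=[F,H] q_used=0 → run F
t=45: queue=[H] q_used=0 → run H
t=46: queue=[H] q_used=1 → run H
t=47: (idle)
t=48: (idle)
t=49: (idle)

context switches = 15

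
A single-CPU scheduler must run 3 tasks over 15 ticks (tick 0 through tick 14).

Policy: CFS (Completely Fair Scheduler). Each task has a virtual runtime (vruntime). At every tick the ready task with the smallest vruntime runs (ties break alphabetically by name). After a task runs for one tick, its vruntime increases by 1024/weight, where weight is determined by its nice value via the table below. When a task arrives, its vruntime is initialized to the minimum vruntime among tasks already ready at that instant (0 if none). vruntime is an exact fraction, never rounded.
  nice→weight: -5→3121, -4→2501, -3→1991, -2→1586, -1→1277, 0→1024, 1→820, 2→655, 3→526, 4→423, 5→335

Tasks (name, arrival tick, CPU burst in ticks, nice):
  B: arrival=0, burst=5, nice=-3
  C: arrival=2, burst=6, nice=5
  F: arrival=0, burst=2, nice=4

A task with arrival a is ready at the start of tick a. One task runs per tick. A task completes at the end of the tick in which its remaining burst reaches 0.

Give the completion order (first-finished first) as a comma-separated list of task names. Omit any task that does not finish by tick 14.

completion order = B, F, C

t=0: vr[B=0 F=0] → run B
t=1: vr[B=1024/1991 F=0] → run F
t=2: vr[B=1024/1991 C=1024/1991 F=1024/423] → run B
t=3: vr[B=2048/1991 C=1024/1991 F=1024/423] → run C
t=4: vr[B=2048/1991 C=2381824/666985 F=1024/423] → run B
t=5: vr[B=3072/1991 C=2381824/666985 F=1024/423] → run B
t=6: vr[B=4096/1991 C=2381824/666985 F=1024/423] → run B
t=7: vr[C=2381824/666985 F=1024/423] → run F
t=8: vr[C=2381824/666985] → run C
t=9: vr[C=4420608/666985] → run C
t=10: vr[C=6459392/666985] → run C
t=11: vr[C=8498176/666985] → run C
t=12: vr[C=2107392/133397] → run C
t=13: (idle)
t=14: (idle)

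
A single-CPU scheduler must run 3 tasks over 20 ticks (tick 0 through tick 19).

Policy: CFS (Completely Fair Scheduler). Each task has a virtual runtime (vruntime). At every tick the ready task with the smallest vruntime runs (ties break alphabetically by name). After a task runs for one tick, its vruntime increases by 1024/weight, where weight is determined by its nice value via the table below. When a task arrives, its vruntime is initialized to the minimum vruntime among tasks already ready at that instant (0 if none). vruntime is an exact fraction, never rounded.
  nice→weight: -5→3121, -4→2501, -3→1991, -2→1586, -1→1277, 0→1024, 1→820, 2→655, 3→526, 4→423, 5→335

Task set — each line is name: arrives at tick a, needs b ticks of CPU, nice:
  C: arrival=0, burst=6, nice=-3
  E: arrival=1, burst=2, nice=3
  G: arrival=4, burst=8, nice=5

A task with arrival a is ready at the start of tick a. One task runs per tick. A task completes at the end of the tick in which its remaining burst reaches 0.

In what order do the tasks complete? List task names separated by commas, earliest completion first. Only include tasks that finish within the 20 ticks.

completion order = E, C, G

t=0: vr[C=0] → run C
t=1: vr[C=1024/1991 E=1024/1991] → run C
t=2: vr[C=2048/1991 E=1024/1991] → run E
t=3: vr[C=2048/1991 E=1288704/523633] → run C
t=4: vr[C=3072/1991 E=1288704/523633 G=3072/1991] → run C
t=5: vr[C=4096/1991 E=1288704/523633 G=3072/1991] → run G
t=6: vr[C=4096/1991 E=1288704/523633 G=3067904/666985] → run C
t=7: vr[C=5120/1991 E=1288704/523633 G=3067904/666985] → run E
t=8: vr[C=5120/1991 G=3067904/666985] → run C
t=9: vr[G=3067904/666985] → run G
t=10: vr[G=5106688/666985] → run G
t=11: vr[G=7145472/666985] → run G
t=12: vr[G=9184256/666985] → run G
t=13: vr[G=2244608/133397] → run G
t=14: vr[G=13261824/666985] → run G
t=15: vr[G=15300608/666985] → run G
t=16: (idle)
t=17: (idle)
t=18: (idle)
t=19: (idle)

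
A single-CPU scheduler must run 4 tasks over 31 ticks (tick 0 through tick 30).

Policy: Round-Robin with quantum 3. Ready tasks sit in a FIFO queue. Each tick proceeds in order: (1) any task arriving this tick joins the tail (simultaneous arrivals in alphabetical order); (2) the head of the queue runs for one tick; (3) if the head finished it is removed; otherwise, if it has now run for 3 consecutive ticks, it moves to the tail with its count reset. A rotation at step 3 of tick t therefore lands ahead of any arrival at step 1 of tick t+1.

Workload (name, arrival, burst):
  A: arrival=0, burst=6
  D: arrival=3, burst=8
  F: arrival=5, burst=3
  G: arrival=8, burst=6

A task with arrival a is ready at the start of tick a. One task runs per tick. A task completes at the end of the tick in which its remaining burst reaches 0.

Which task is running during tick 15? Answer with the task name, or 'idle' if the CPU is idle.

running at tick 15 = D

t=0: queue=[A] q_used=0 → run A
t=1: queue=[A] q_used=1 → run A
t=2: queue=[A] q_used=2 → run A
t=3: queue=[A,D] q_used=0 → run A
t=4: queue=[A,D] q_used=1 → run A
t=5: queue=[A,D,F] q_used=2 → run A
t=6: queue=[D,F] q_used=0 → run D
t=7: queue=[D,F] q_used=1 → run D
t=8: queue=[D,F,G] q_used=2 → run D
t=9: queue=[F,G,D] q_used=0 → run F
t=10: queue=[F,G,D] q_used=1 → run F
t=11: queue=[F,G,D] q_used=2 → run F
t=12: queue=[G,D] q_used=0 → run G
t=13: queue=[G,D] q_used=1 → run G
t=14: queue=[G,D] q_used=2 → run G
t=15: queue=[D,G] q_used=0 → run D
t=16: queue=[D,G] q_used=1 → run D
t=17: queue=[D,G] q_used=2 → run D
t=18: queue=[G,D] q_used=0 → run G
t=19: queue=[G,D] q_used=1 → run G
t=20: queue=[G,D] q_used=2 → run G
t=21: queue=[D] q_used=0 → run D
t=22: queue=[D] q_used=1 → run D
t=23: (idle)
t=24: (idle)
t=25: (idle)
t=26: (idle)
t=27: (idle)
t=28: (idle)
t=29: (idle)
t=30: (idle)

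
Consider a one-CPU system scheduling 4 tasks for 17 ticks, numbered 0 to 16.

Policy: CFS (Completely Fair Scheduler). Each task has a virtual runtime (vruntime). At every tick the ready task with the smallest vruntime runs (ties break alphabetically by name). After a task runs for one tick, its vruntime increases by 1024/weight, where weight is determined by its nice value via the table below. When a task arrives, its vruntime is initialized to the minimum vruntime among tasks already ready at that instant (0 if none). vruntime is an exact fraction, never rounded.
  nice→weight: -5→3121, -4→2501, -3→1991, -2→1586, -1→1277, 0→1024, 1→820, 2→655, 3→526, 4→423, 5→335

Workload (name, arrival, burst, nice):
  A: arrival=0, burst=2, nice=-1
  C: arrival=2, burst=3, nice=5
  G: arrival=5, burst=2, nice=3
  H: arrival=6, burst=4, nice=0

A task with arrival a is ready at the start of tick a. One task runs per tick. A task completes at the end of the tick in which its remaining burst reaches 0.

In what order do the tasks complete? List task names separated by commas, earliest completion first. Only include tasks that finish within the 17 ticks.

completion order = A, C, G, H

t=0: vr[A=0] → run A
t=1: vr[A=1024/1277] → run A
t=2: vr[C=0] → run C
t=3: vr[C=1024/335] → run C
t=4: vr[C=2048/335] → run C
t=5: vr[G=0] → run G
t=6: vr[G=512/263 H=512/263] → run G
t=7: vr[H=512/263] → run H
t=8: vr[H=775/263] → run H
t=9: vr[H=1038/263] → run H
t=10: vr[H=1301/263] → run H
t=11: (idle)
t=12: (idle)
t=13: (idle)
t=14: (idle)
t=15: (idle)
t=16: (idle)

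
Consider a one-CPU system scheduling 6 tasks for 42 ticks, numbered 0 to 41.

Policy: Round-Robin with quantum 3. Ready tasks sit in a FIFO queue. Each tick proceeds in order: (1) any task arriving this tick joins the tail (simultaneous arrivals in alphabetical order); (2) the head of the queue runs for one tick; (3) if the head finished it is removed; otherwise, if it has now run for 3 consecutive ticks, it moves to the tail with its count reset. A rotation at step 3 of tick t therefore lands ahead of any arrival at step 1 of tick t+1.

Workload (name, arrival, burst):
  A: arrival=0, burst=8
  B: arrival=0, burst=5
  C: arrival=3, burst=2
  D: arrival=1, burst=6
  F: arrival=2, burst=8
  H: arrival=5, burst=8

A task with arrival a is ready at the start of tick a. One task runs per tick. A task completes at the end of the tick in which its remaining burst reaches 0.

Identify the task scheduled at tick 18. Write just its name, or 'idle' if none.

running at tick 18 = H

t=0: queue=[A,B] q_used=0 → run A
t=1: queue=[A,B,D] q_used=1 → run A
t=2: queue=[A,B,D,F] q_used=2 → run A
t=3: queue=[B,D,F,A,C] q_used=0 → run B
t=4: queue=[B,D,F,A,C] q_used=1 → run B
t=5: queue=[B,D,F,A,C,H] q_used=2 → run B
t=6: queue=[D,F,A,C,H,B] q_used=0 → run D
t=7: queue=[D,F,A,C,H,B] q_used=1 → run D
t=8: queue=[D,F,A,C,H,B] q_used=2 → run D
t=9: queue=[F,A,C,H,B,D] q_used=0 → run F
t=10: queue=[F,A,C,H,B,D] q_used=1 → run F
t=11: queue=[F,A,C,H,B,D] q_used=2 → run F
t=12: queue=[A,C,H,B,D,F] q_used=0 → run A
t=13: queue=[A,C,H,B,D,F] q_used=1 → run A
t=14: queue=[A,C,H,B,D,F] q_used=2 → run A
t=15: queue=[C,H,B,D,F,A] q_used=0 → run C
t=16: queue=[C,H,B,D,F,A] q_used=1 → run C
t=17: queue=[H,B,D,F,A] q_used=0 → run H
t=18: queue=[H,B,D,F,A] q_used=1 → run H
t=19: queue=[H,B,D,F,A] q_used=2 → run H
t=20: queue=[B,D,F,A,H] q_used=0 → run B
t=21: queue=[B,D,F,A,H] q_used=1 → run B
t=22: queue=[D,F,A,H] q_used=0 → run D
t=23: queue=[D,F,A,H] q_used=1 → run D
t=24: queue=[D,F,A,H] q_used=2 → run D
t=25: queue=[F,A,H] q_used=0 → run F
t=26: queue=[F,A,H] q_used=1 → run F
t=27: queue=[F,A,H] q_used=2 → run F
t=28: queue=[A,H,F] q_used=0 → run A
t=29: queue=[A,H,F] q_used=1 → run A
t=30: queue=[H,F] q_used=0 → run H
t=31: queue=[H,F] q_used=1 → run H
t=32: queue=[H,F] q_used=2 → run H
t=33: queue=[F,H] q_used=0 → run F
t=34: queue=[F,H] q_used=1 → run F
t=35: queue=[H] q_used=0 → run H
t=36: queue=[H] q_used=1 → run H
t=37: (idle)
t=38: (idle)
t=39: (idle)
t=40: (idle)
t=41: (idle)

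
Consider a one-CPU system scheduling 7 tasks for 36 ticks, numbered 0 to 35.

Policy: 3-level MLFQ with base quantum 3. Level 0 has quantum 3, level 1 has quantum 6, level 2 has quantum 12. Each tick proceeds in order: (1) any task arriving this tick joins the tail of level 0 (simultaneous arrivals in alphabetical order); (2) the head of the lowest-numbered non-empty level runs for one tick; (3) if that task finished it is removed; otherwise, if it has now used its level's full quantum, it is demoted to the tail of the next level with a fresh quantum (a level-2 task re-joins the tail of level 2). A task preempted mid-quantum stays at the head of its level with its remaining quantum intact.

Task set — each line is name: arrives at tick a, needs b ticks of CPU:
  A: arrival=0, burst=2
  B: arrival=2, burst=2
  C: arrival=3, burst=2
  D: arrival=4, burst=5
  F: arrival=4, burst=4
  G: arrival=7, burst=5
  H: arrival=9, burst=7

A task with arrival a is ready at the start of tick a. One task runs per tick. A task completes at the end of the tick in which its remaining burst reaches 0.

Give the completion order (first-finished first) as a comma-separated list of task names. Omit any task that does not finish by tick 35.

completion order = A, B, C, D, F, G, H

t=0: L0/L1/L2 = A/-/- → run A
t=1: L0/L1/L2 = A/-/- → run A
t=2: L0/L1/L2 = B/-/- → run B
t=3: L0/L1/L2 = BC/-/- → run B
t=4: L0/L1/L2 = CDF/-/- → run C
t=5: L0/L1/L2 = CDF/-/- → run C
t=6: L0/L1/L2 = DF/-/- → run D
t=7: L0/L1/L2 = DFG/-/- → run D
t=8: L0/L1/L2 = DFG/-/- → run D
t=9: L0/L1/L2 = FGH/D/- → run F
t=10: L0/L1/L2 = FGH/D/- → run F
t=11: L0/L1/L2 = FGH/D/- → run F
t=12: L0/L1/L2 = GH/DF/- → run G
t=13: L0/L1/L2 = GH/DF/- → run G
t=14: L0/L1/L2 = GH/DF/- → run G
t=15: L0/L1/L2 = H/DFG/- → run H
t=16: L0/L1/L2 = H/DFG/- → run H
t=17: L0/L1/L2 = H/DFG/- → run H
t=18: L0/L1/L2 = -/DFGH/- → run D
t=19: L0/L1/L2 = -/DFGH/- → run D
t=20: L0/L1/L2 = -/FGH/- → run F
t=21: L0/L1/L2 = -/GH/- → run G
t=22: L0/L1/L2 = -/GH/- → run G
t=23: L0/L1/L2 = -/H/- → run H
t=24: L0/L1/L2 = -/H/- → run H
t=25: L0/L1/L2 = -/H/- → run H
t=26: L0/L1/L2 = -/H/- → run H
t=27: (idle)
t=28: (idle)
t=29: (idle)
t=30: (idle)
t=31: (idle)
t=32: (idle)
t=33: (idle)
t=34: (idle)
t=35: (idle)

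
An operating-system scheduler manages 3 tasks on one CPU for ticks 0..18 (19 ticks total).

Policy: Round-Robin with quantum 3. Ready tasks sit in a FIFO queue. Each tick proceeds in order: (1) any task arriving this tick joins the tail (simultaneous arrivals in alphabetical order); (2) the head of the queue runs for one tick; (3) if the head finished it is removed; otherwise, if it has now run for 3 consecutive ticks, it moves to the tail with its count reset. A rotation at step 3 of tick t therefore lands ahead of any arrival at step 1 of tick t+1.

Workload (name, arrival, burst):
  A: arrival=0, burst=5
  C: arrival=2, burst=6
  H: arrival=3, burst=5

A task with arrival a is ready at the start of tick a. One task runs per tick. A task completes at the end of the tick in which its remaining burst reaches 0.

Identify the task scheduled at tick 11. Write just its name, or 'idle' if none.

t=0: queue=[A] q_used=0 → run A
t=1: queue=[A] q_used=1 → run A
t=2: queue=[A,C] q_used=2 → run A
t=3: queue=[C,A,H] q_used=0 → run C
t=4: queue=[C,A,H] q_used=1 → run C
t=5: queue=[C,A,H] q_used=2 → run C
t=6: queue=[A,H,C] q_used=0 → run A
t=7: queue=[A,H,C] q_used=1 → run A
t=8: queue=[H,C] q_used=0 → run H
t=9: queue=[H,C] q_used=1 → run H
t=10: queue=[H,C] q_used=2 → run H
t=11: queue=[C,H] q_used=0 → run C
t=12: queue=[C,H] q_used=1 → run C
t=13: queue=[C,H] q_used=2 → run C
t=14: queue=[H] q_used=0 → run H
t=15: queue=[H] q_used=1 → run H
t=16: (idle)
t=17: (idle)
t=18: (idle)

running at tick 11 = C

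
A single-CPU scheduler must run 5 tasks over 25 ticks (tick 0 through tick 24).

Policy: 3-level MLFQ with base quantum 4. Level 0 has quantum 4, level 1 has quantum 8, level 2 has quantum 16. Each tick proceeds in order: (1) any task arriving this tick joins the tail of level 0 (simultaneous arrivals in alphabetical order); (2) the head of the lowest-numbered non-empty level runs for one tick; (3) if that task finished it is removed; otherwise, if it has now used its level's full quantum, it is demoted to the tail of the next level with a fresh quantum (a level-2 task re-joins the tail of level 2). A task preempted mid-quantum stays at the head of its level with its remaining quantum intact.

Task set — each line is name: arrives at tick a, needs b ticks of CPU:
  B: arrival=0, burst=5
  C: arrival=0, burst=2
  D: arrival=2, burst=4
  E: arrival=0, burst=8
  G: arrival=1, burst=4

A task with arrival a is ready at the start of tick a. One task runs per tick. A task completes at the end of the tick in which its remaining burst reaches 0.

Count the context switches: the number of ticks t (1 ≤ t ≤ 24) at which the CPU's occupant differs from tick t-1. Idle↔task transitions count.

context switches = 7

t=0: L0/L1/L2 = BCE/-/- → run B
t=1: L0/L1/L2 = BCEG/-/- → run B
t=2: L0/L1/L2 = BCEGD/-/- → run B
t=3: L0/L1/L2 = BCEGD/-/- → run B
t=4: L0/L1/L2 = CEGD/B/- → run C
t=5: L0/L1/L2 = CEGD/B/- → run C
t=6: L0/L1/L2 = EGD/B/- → run E
t=7: L0/L1/L2 = EGD/B/- → run E
t=8: L0/L1/L2 = EGD/B/- → run E
t=9: L0/L1/L2 = EGD/B/- → run E
t=10: L0/L1/L2 = GD/BE/- → run G
t=11: L0/L1/L2 = GD/BE/- → run G
t=12: L0/L1/L2 = GD/BE/- → run G
t=13: L0/L1/L2 = GD/BE/- → run G
t=14: L0/L1/L2 = D/BE/- → run D
t=15: L0/L1/L2 = D/BE/- → run D
t=16: L0/L1/L2 = D/BE/- → run D
t=17: L0/L1/L2 = D/BE/- → run D
t=18: L0/L1/L2 = -/BE/- → run B
t=19: L0/L1/L2 = -/E/- → run E
t=20: L0/L1/L2 = -/E/- → run E
t=21: L0/L1/L2 = -/E/- → run E
t=22: L0/L1/L2 = -/E/- → run E
t=23: (idle)
t=24: (idle)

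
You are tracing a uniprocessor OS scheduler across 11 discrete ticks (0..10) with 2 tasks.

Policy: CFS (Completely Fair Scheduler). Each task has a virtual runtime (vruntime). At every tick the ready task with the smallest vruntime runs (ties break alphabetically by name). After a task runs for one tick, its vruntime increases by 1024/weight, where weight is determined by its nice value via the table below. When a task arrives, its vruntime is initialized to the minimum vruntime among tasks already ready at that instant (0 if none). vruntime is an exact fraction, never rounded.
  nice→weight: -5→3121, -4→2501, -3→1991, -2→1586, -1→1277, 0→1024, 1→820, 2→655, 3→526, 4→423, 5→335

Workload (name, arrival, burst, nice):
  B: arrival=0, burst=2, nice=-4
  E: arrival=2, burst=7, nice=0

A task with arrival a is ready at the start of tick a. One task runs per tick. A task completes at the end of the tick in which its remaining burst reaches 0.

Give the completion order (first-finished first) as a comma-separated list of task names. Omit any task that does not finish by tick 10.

completion order = B, E

t=0: vr[B=0] → run B
t=1: vr[B=1024/2501] → run B
t=2: vr[E=0] → run E
t=3: vr[E=1] → run E
t=4: vr[E=2] → run E
t=5: vr[E=3] → run E
t=6: vr[E=4] → run E
t=7: vr[E=5] → run E
t=8: vr[E=6] → run E
t=9: (idle)
t=10: (idle)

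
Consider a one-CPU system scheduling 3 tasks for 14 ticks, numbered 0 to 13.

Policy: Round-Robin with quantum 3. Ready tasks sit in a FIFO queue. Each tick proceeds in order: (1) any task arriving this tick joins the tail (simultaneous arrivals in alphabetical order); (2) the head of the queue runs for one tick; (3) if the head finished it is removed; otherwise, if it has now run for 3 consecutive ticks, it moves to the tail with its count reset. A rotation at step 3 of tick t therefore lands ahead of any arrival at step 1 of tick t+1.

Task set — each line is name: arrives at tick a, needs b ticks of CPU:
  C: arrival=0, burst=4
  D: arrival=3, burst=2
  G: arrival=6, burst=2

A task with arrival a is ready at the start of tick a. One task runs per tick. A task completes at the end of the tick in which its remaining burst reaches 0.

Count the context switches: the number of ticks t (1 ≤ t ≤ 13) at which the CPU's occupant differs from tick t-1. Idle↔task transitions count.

context switches = 3

t=0: queue=[C] q_used=0 → run C
t=1: queue=[C] q_used=1 → run C
t=2: queue=[C] q_used=2 → run C
t=3: queue=[C,D] q_used=0 → run C
t=4: queue=[D] q_used=0 → run D
t=5: queue=[D] q_used=1 → run D
t=6: queue=[G] q_used=0 → run G
t=7: queue=[G] q_used=1 → run G
t=8: (idle)
t=9: (idle)
t=10: (idle)
t=11: (idle)
t=12: (idle)
t=13: (idle)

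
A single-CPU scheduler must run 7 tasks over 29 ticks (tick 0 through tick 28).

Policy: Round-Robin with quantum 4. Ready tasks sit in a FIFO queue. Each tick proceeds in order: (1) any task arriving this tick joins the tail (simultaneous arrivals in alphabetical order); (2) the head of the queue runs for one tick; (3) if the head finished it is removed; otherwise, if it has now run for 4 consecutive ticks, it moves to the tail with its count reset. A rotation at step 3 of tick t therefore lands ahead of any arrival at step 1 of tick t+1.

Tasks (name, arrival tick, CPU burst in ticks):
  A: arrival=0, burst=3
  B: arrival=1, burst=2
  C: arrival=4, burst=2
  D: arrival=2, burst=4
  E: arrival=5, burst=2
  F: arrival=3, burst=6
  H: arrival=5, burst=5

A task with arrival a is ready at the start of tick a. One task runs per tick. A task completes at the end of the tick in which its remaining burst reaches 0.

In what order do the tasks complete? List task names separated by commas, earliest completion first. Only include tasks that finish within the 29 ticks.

t=0: queue=[A] q_used=0 → run A
t=1: queue=[A,B] q_used=1 → run A
t=2: queue=[A,B,D] q_used=2 → run A
t=3: queue=[B,D,F] q_used=0 → run B
t=4: queue=[B,D,F,C] q_used=1 → run B
t=5: queue=[D,F,C,E,H] q_used=0 → run D
t=6: queue=[D,F,C,E,H] q_used=1 → run D
t=7: queue=[D,F,C,E,H] q_used=2 → run D
t=8: queue=[D,F,C,E,H] q_used=3 → run D
t=9: queue=[F,C,E,H] q_used=0 → run F
t=10: queue=[F,C,E,H] q_used=1 → run F
t=11: queue=[F,C,E,H] q_used=2 → run F
t=12: queue=[F,C,E,H] q_used=3 → run F
t=13: queue=[C,E,H,F] q_used=0 → run C
t=14: queue=[C,E,H,F] q_used=1 → run C
t=15: queue=[E,H,F] q_used=0 → run E
t=16: queue=[E,H,F] q_used=1 → run E
t=17: queue=[H,F] q_used=0 → run H
t=18: queue=[H,F] q_used=1 → run H
t=19: queue=[H,F] q_used=2 → run H
t=20: queue=[H,F] q_used=3 → run H
t=21: queue=[F,H] q_used=0 → run F
t=22: queue=[F,H] q_used=1 → run F
t=23: queue=[H] q_used=0 → run H
t=24: (idle)
t=25: (idle)
t=26: (idle)
t=27: (idle)
t=28: (idle)

completion order = A, B, D, C, E, F, H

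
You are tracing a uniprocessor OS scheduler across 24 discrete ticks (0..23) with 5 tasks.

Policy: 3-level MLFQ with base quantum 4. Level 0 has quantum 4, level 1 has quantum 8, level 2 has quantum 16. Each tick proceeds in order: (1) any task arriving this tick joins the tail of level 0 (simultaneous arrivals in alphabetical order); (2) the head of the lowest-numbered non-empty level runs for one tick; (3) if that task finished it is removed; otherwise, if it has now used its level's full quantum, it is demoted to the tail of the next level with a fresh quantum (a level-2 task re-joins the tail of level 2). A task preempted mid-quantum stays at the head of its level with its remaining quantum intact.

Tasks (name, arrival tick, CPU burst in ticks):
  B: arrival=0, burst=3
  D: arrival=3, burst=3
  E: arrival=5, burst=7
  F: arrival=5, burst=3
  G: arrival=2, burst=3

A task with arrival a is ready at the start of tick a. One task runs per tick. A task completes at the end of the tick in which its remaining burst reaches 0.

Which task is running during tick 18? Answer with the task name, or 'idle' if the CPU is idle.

t=0: L0/L1/L2 = B/-/- → run B
t=1: L0/L1/L2 = B/-/- → run B
t=2: L0/L1/L2 = BG/-/- → run B
t=3: L0/L1/L2 = GD/-/- → run G
t=4: L0/L1/L2 = GD/-/- → run G
t=5: L0/L1/L2 = GDEF/-/- → run G
t=6: L0/L1/L2 = DEF/-/- → run D
t=7: L0/L1/L2 = DEF/-/- → run D
t=8: L0/L1/L2 = DEF/-/- → run D
t=9: L0/L1/L2 = EF/-/- → run E
t=10: L0/L1/L2 = EF/-/- → run E
t=11: L0/L1/L2 = EF/-/- → run E
t=12: L0/L1/L2 = EF/-/- → run E
t=13: L0/L1/L2 = F/E/- → run F
t=14: L0/L1/L2 = F/E/- → run F
t=15: L0/L1/L2 = F/E/- → run F
t=16: L0/L1/L2 = -/E/- → run E
t=17: L0/L1/L2 = -/E/- → run E
t=18: L0/L1/L2 = -/E/- → run E
t=19: (idle)
t=20: (idle)
t=21: (idle)
t=22: (idle)
t=23: (idle)

running at tick 18 = E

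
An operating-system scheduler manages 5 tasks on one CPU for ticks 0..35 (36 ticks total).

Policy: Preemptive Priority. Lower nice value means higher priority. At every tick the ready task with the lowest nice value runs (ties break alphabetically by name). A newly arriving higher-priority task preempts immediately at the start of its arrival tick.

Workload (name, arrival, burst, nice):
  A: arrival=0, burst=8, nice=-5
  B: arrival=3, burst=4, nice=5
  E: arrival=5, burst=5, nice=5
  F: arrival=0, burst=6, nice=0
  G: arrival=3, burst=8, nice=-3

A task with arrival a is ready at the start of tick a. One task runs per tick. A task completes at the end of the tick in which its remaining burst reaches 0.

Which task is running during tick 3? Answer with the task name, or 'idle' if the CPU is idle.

running at tick 3 = A

t=0: ready={A,F} → run A
t=1: ready={A,F} → run A
t=2: ready={A,F} → run A
t=3: ready={A,B,F,G} → run A
t=4: ready={A,B,F,G} → run A
t=5: ready={A,B,E,F,G} → run A
t=6: ready={A,B,E,F,G} → run A
t=7: ready={A,B,E,F,G} → run A
t=8: ready={B,E,F,G} → run G
t=9: ready={B,E,F,G} → run G
t=10: ready={B,E,F,G} → run G
t=11: ready={B,E,F,G} → run G
t=12: ready={B,E,F,G} → run G
t=13: ready={B,E,F,G} → run G
t=14: ready={B,E,F,G} → run G
t=15: ready={B,E,F,G} → run G
t=16: ready={B,E,F} → run F
t=17: ready={B,E,F} → run F
t=18: ready={B,E,F} → run F
t=19: ready={B,E,F} → run F
t=20: ready={B,E,F} → run F
t=21: ready={B,E,F} → run F
t=22: ready={B,E} → run B
t=23: ready={B,E} → run B
t=24: ready={B,E} → run B
t=25: ready={B,E} → run B
t=26: ready={E} → run E
t=27: ready={E} → run E
t=28: ready={E} → run E
t=29: ready={E} → run E
t=30: ready={E} → run E
t=31: (idle)
t=32: (idle)
t=33: (idle)
t=34: (idle)
t=35: (idle)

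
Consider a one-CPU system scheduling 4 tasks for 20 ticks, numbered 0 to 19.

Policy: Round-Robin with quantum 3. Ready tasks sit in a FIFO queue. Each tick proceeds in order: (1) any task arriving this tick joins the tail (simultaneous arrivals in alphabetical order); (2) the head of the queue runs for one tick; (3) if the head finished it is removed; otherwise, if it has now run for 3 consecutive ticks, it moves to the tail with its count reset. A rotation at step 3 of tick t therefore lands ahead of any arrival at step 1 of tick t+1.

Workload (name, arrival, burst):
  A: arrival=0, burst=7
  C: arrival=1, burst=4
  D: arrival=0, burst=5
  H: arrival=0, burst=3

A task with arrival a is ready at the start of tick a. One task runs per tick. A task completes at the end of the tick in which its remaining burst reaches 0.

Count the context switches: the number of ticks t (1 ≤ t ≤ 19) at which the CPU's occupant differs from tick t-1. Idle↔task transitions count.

context switches = 8

t=0: queue=[A,D,H] q_used=0 → run A
t=1: queue=[A,D,H,C] q_used=1 → run A
t=2: queue=[A,D,H,C] q_used=2 → run A
t=3: queue=[D,H,C,A] q_used=0 → run D
t=4: queue=[D,H,C,A] q_used=1 → run D
t=5: queue=[D,H,C,A] q_used=2 → run D
t=6: queue=[H,C,A,D] q_used=0 → run H
t=7: queue=[H,C,A,D] q_used=1 → run H
t=8: queue=[H,C,A,D] q_used=2 → run H
t=9: queue=[C,A,D] q_used=0 → run C
t=10: queue=[C,A,D] q_used=1 → run C
t=11: queue=[C,A,D] q_used=2 → run C
t=12: queue=[A,D,C] q_used=0 → run A
t=13: queue=[A,D,C] q_used=1 → run A
t=14: queue=[A,D,C] q_used=2 → run A
t=15: queue=[D,C,A] q_used=0 → run D
t=16: queue=[D,C,A] q_used=1 → run D
t=17: queue=[C,A] q_used=0 → run C
t=18: queue=[A] q_used=0 → run A
t=19: (idle)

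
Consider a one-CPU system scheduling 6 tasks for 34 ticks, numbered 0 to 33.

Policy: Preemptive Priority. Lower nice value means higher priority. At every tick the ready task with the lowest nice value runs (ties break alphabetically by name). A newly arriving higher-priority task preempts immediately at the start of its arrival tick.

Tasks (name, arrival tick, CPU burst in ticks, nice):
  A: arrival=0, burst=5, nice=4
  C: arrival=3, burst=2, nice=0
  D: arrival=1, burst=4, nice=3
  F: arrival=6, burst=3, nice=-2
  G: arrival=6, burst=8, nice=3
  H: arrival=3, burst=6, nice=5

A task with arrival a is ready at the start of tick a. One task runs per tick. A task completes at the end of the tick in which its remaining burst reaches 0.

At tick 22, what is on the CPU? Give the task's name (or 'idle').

t=0: ready={A} → run A
t=1: ready={A,D} → run D
t=2: ready={A,D} → run D
t=3: ready={A,C,D,H} → run C
t=4: ready={A,C,D,H} → run C
t=5: ready={A,D,H} → run D
t=6: ready={A,D,F,G,H} → run F
t=7: ready={A,D,F,G,H} → run F
t=8: ready={A,D,F,G,H} → run F
t=9: ready={A,D,G,H} → run D
t=10: ready={A,G,H} → run G
t=11: ready={A,G,H} → run G
t=12: ready={A,G,H} → run G
t=13: ready={A,G,H} → run G
t=14: ready={A,G,H} → run G
t=15: ready={A,G,H} → run G
t=16: ready={A,G,H} → run G
t=17: ready={A,G,H} → run G
t=18: ready={A,H} → run A
t=19: ready={A,H} → run A
t=20: ready={A,H} → run A
t=21: ready={A,H} → run A
t=22: ready={H} → run H
t=23: ready={H} → run H
t=24: ready={H} → run H
t=25: ready={H} → run H
t=26: ready={H} → run H
t=27: ready={H} → run H
t=28: (idle)
t=29: (idle)
t=30: (idle)
t=31: (idle)
t=32: (idle)
t=33: (idle)

running at tick 22 = H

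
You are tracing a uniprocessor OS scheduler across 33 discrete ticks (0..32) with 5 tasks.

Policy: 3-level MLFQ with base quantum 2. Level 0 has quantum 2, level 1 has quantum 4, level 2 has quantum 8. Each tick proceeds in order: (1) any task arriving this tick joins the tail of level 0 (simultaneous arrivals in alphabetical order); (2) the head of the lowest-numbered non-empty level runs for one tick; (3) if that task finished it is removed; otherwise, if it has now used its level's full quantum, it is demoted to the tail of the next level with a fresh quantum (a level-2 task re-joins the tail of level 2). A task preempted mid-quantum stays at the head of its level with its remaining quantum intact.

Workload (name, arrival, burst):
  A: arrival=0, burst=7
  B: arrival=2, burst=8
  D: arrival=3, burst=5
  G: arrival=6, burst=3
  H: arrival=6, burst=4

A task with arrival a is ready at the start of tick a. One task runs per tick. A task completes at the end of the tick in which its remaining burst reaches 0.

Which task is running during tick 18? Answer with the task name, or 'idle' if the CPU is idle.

running at tick 18 = D

t=0: L0/L1/L2 = A/-/- → run A
t=1: L0/L1/L2 = A/-/- → run A
t=2: L0/L1/L2 = B/A/- → run B
t=3: L0/L1/L2 = BD/A/- → run B
t=4: L0/L1/L2 = D/AB/- → run D
t=5: L0/L1/L2 = D/AB/- → run D
t=6: L0/L1/L2 = GH/ABD/- → run G
t=7: L0/L1/L2 = GH/ABD/- → run G
t=8: L0/L1/L2 = H/ABDG/- → run H
t=9: L0/L1/L2 = H/ABDG/- → run H
t=10: L0/L1/L2 = -/ABDGH/- → run A
t=11: L0/L1/L2 = -/ABDGH/- → run A
t=12: L0/L1/L2 = -/ABDGH/- → run A
t=13: L0/L1/L2 = -/ABDGH/- → run A
t=14: L0/L1/L2 = -/BDGH/A → run B
t=15: L0/L1/L2 = -/BDGH/A → run B
t=16: L0/L1/L2 = -/BDGH/A → run B
t=17: L0/L1/L2 = -/BDGH/A → run B
t=18: L0/L1/L2 = -/DGH/AB → run D
t=19: L0/L1/L2 = -/DGH/AB → run D
t=20: L0/L1/L2 = -/DGH/AB → run D
t=21: L0/L1/L2 = -/GH/AB → run G
t=22: L0/L1/L2 = -/H/AB → run H
t=23: L0/L1/L2 = -/H/AB → run H
t=24: L0/L1/L2 = -/-/AB → run A
t=25: L0/L1/L2 = -/-/B → run B
t=26: L0/L1/L2 = -/-/B → run B
t=27: (idle)
t=28: (idle)
t=29: (idle)
t=30: (idle)
t=31: (idle)
t=32: (idle)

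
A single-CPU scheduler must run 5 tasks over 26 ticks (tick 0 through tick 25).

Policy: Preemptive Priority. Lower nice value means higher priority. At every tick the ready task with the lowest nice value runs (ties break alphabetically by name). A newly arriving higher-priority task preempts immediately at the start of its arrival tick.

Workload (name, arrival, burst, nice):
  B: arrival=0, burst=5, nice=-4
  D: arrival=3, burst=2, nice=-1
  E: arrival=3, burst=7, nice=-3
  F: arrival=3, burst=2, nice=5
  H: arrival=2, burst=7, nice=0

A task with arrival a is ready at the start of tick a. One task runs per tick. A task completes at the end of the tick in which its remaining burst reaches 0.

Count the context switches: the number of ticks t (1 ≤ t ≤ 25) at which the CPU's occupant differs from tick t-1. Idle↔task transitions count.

context switches = 5

t=0: ready={B} → run B
t=1: ready={B} → run B
t=2: ready={B,H} → run B
t=3: ready={B,D,E,F,H} → run B
t=4: ready={B,D,E,F,H} → run B
t=5: ready={D,E,F,H} → run E
t=6: ready={D,E,F,H} → run E
t=7: ready={D,E,F,H} → run E
t=8: ready={D,E,F,H} → run E
t=9: ready={D,E,F,H} → run E
t=10: ready={D,E,F,H} → run E
t=11: ready={D,E,F,H} → run E
t=12: ready={D,F,H} → run D
t=13: ready={D,F,H} → run D
t=14: ready={F,H} → run H
t=15: ready={F,H} → run H
t=16: ready={F,H} → run H
t=17: ready={F,H} → run H
t=18: ready={F,H} → run H
t=19: ready={F,H} → run H
t=20: ready={F,H} → run H
t=21: ready={F} → run F
t=22: ready={F} → run F
t=23: (idle)
t=24: (idle)
t=25: (idle)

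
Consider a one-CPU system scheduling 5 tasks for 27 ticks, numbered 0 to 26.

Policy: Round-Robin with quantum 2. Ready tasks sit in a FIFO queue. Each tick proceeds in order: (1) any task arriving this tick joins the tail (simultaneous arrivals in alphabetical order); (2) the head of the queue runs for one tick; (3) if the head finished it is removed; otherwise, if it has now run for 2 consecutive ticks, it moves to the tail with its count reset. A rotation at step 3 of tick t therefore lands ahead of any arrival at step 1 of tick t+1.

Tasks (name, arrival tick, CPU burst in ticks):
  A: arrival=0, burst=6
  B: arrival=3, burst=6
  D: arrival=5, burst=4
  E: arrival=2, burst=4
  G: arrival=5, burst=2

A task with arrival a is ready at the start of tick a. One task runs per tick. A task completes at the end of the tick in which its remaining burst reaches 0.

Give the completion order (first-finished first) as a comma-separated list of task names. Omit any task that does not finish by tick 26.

completion order = A, G, E, D, B

t=0: queue=[A] q_used=0 → run A
t=1: queue=[A] q_used=1 → run A
t=2: queue=[A,E] q_used=0 → run A
t=3: queue=[A,E,B] q_used=1 → run A
t=4: queue=[E,B,A] q_used=0 → run E
t=5: queue=[E,B,A,D,G] q_used=1 → run E
t=6: queue=[B,A,D,G,E] q_used=0 → run B
t=7: queue=[B,A,D,G,E] q_used=1 → run B
t=8: queue=[A,D,G,E,B] q_used=0 → run A
t=9: queue=[A,D,G,E,B] q_used=1 → run A
t=10: queue=[D,G,E,B] q_used=0 → run D
t=11: queue=[D,G,E,B] q_used=1 → run D
t=12: queue=[G,E,B,D] q_used=0 → run G
t=13: queue=[G,E,B,D] q_used=1 → run G
t=14: queue=[E,B,D] q_used=0 → run E
t=15: queue=[E,B,D] q_used=1 → run E
t=16: queue=[B,D] q_used=0 → run B
t=17: queue=[B,D] q_used=1 → run B
t=18: queue=[D,B] q_used=0 → run D
t=19: queue=[D,B] q_used=1 → run D
t=20: queue=[B] q_used=0 → run B
t=21: queue=[B] q_used=1 → run B
t=22: (idle)
t=23: (idle)
t=24: (idle)
t=25: (idle)
t=26: (idle)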